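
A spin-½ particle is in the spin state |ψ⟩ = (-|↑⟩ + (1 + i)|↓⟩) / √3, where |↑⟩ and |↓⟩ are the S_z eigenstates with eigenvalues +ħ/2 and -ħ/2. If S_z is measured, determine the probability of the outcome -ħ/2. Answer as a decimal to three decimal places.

0.667

The -ħ/2 outcome corresponds to |↓⟩. Its amplitude in |ψ⟩ is (1 + i)/√3.
P = |1 + i|² / 3 = 2/3.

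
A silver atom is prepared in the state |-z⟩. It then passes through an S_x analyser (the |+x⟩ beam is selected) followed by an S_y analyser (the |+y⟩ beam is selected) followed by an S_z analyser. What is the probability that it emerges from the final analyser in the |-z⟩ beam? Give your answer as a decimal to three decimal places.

0.125

First analyser (S_x): from |-z⟩, P(|+x⟩) = 1/2.
After stage 1 the state is |+x⟩; P(|+y⟩) = |⟨+y|+x⟩|² = 1/2.
After stage 2 the state is |+y⟩; P(|-z⟩) = |⟨-z|+y⟩|² = 1/2.
Joint probability = 1/2 × 1/2 × 1/2 = 0.125.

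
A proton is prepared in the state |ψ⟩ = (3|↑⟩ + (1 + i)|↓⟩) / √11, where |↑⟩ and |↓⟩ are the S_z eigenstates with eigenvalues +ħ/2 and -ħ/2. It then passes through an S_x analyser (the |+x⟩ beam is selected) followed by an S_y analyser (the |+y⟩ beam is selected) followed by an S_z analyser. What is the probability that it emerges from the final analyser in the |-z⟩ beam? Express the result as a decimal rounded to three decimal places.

First analyser (S_x): P(|+x⟩) = |⟨+x|ψ⟩|² = 17/22.
After stage 1 the state is |+x⟩; P(|+y⟩) = |⟨+y|+x⟩|² = 1/2.
After stage 2 the state is |+y⟩; P(|-z⟩) = |⟨-z|+y⟩|² = 1/2.
Joint probability = 17/22 × 1/2 × 1/2 = 0.193.

0.193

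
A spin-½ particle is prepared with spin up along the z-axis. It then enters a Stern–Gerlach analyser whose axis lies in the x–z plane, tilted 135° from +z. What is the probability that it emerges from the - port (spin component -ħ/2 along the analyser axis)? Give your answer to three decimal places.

For spin-½, the probability of finding spin-up along an axis at angle θ to the initial spin direction is cos²(θ/2); spin-down is sin²(θ/2).
θ = 135°, so P = sin²(67.5°) ≈ 0.854.

0.854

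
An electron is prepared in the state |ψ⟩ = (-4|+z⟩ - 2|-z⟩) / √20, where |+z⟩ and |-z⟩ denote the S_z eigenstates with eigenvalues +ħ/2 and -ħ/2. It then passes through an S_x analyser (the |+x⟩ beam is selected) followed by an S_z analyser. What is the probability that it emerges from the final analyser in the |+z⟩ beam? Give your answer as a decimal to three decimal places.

First analyser (S_x): P(|+x⟩) = |⟨+x|ψ⟩|² = 36/40.
After stage 1 the state is |+x⟩; P(|+z⟩) = |⟨+z|+x⟩|² = 1/2.
Joint probability = 36/40 × 1/2 = 0.450.

0.450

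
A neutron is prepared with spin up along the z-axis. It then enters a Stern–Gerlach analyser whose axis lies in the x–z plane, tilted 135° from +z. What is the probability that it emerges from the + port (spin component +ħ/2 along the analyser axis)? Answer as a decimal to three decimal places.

For spin-½, the probability of finding spin-up along an axis at angle θ to the initial spin direction is cos²(θ/2); spin-down is sin²(θ/2).
θ = 135°, so P = cos²(67.5°) ≈ 0.146.

0.146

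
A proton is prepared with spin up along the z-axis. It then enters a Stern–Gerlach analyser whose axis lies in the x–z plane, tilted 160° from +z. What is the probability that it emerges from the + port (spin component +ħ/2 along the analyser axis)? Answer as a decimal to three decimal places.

0.030

For spin-½, the probability of finding spin-up along an axis at angle θ to the initial spin direction is cos²(θ/2); spin-down is sin²(θ/2).
θ = 160°, so P = cos²(80°) ≈ 0.030.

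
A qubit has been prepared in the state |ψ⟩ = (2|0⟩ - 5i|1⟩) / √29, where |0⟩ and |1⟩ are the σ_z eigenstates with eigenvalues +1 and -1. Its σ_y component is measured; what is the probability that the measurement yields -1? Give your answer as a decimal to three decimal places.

|-y⟩ = (|0⟩ - i|1⟩)/√2, so ⟨-y|ψ⟩ = (7) / (√2·√29).
P = |7|² / 58 = 49/58.

0.845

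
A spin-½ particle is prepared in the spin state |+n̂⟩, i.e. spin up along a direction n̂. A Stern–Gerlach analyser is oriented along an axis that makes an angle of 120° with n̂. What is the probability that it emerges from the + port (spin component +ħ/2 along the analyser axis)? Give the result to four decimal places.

For spin-½, the probability of finding spin-up along an axis at angle θ to the initial spin direction is cos²(θ/2); spin-down is sin²(θ/2).
θ = 120°, so P = cos²(60°) ≈ 0.2500.

0.2500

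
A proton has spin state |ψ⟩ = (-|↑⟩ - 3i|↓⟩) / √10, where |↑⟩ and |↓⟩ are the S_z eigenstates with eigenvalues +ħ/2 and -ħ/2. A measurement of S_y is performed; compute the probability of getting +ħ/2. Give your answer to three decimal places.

0.800

|+y⟩ = (|↑⟩ + i|↓⟩)/√2, so ⟨+y|ψ⟩ = (-4) / (√2·√10).
P = |-4|² / 20 = 16/20.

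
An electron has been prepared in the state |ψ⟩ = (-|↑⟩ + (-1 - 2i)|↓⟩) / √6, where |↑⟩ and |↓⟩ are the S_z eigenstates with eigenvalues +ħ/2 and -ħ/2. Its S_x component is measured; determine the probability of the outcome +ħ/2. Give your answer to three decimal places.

0.667

|+x⟩ = (|↑⟩ + |↓⟩)/√2, so ⟨+x|ψ⟩ = (-2 - 2i) / (√2·√6).
P = |-2 - 2i|² / 12 = 8/12.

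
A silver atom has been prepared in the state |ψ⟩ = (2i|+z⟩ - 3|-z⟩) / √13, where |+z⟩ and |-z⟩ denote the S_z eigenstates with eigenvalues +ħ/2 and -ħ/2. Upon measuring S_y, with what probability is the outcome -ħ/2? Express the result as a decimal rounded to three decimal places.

0.038

|-y⟩ = (|+z⟩ - i|-z⟩)/√2, so ⟨-y|ψ⟩ = (-i) / (√2·√13).
P = |-i|² / 26 = 1/26.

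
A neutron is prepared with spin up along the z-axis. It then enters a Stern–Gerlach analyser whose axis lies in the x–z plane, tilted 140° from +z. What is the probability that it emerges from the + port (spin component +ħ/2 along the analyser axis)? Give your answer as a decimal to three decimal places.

0.117

For spin-½, the probability of finding spin-up along an axis at angle θ to the initial spin direction is cos²(θ/2); spin-down is sin²(θ/2).
θ = 140°, so P = cos²(70°) ≈ 0.117.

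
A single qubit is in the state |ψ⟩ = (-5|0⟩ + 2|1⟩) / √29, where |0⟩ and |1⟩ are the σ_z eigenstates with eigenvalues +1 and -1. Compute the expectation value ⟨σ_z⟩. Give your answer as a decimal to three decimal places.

0.724

⟨σ_z⟩ = |a|² - |b|² divided by |a|²+|b|², with a, b the |0⟩, |1⟩ amplitudes.
= (25 - 4)/29 = 21/29.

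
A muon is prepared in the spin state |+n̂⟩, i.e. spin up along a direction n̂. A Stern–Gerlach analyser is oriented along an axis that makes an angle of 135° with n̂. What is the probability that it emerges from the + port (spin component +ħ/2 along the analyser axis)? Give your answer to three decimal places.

0.146

For spin-½, the probability of finding spin-up along an axis at angle θ to the initial spin direction is cos²(θ/2); spin-down is sin²(θ/2).
θ = 135°, so P = cos²(67.5°) ≈ 0.146.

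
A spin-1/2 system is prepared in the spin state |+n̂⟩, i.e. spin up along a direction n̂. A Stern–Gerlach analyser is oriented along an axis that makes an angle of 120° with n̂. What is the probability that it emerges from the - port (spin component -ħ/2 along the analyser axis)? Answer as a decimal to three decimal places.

For spin-½, the probability of finding spin-up along an axis at angle θ to the initial spin direction is cos²(θ/2); spin-down is sin²(θ/2).
θ = 120°, so P = sin²(60°) ≈ 0.750.

0.750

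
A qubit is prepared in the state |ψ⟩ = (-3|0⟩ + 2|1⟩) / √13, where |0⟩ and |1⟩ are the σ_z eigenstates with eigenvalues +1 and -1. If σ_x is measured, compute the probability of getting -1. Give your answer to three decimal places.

|-x⟩ = (|0⟩ - |1⟩)/√2, so ⟨-x|ψ⟩ = (-5) / (√2·√13).
P = |-5|² / 26 = 25/26.

0.962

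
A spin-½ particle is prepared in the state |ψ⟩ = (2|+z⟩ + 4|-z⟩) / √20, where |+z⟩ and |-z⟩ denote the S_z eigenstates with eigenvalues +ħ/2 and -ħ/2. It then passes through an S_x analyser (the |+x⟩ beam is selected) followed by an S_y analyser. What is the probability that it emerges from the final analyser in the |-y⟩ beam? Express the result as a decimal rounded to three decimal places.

0.450

First analyser (S_x): P(|+x⟩) = |⟨+x|ψ⟩|² = 36/40.
After stage 1 the state is |+x⟩; P(|-y⟩) = |⟨-y|+x⟩|² = 1/2.
Joint probability = 36/40 × 1/2 = 0.450.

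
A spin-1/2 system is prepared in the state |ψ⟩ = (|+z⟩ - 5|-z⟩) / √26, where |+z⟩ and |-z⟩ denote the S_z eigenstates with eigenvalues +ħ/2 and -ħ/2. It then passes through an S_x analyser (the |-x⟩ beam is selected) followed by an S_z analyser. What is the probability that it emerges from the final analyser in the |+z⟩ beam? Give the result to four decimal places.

0.3462

First analyser (S_x): P(|-x⟩) = |⟨-x|ψ⟩|² = 36/52.
After stage 1 the state is |-x⟩; P(|+z⟩) = |⟨+z|-x⟩|² = 1/2.
Joint probability = 36/52 × 1/2 = 0.3462.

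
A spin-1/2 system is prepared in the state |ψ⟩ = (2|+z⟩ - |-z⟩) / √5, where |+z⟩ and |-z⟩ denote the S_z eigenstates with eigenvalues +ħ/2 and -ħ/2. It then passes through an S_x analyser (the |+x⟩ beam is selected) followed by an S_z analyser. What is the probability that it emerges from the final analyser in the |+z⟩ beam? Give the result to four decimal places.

First analyser (S_x): P(|+x⟩) = |⟨+x|ψ⟩|² = 1/10.
After stage 1 the state is |+x⟩; P(|+z⟩) = |⟨+z|+x⟩|² = 1/2.
Joint probability = 1/10 × 1/2 = 0.0500.

0.0500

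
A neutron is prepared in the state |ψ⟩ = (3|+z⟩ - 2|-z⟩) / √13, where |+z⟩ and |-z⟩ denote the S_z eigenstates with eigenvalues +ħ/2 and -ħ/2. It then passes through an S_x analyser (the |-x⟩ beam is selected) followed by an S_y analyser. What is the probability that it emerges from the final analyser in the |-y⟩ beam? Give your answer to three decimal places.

First analyser (S_x): P(|-x⟩) = |⟨-x|ψ⟩|² = 25/26.
After stage 1 the state is |-x⟩; P(|-y⟩) = |⟨-y|-x⟩|² = 1/2.
Joint probability = 25/26 × 1/2 = 0.481.

0.481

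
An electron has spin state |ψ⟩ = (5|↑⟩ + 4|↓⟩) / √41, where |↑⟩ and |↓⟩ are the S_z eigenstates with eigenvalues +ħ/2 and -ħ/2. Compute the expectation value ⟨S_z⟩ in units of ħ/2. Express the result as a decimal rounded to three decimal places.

0.220

⟨σ_z⟩ = |a|² - |b|² divided by |a|²+|b|², with a, b the |↑⟩, |↓⟩ amplitudes.
= (25 - 16)/41 = 9/41.
⟨S_z⟩ = (ħ/2)·⟨σ_z⟩.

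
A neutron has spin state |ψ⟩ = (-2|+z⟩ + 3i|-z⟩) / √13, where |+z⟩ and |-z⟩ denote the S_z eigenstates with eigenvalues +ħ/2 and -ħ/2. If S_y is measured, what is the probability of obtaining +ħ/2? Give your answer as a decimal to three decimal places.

|+y⟩ = (|+z⟩ + i|-z⟩)/√2, so ⟨+y|ψ⟩ = (1) / (√2·√13).
P = |1|² / 26 = 1/26.

0.038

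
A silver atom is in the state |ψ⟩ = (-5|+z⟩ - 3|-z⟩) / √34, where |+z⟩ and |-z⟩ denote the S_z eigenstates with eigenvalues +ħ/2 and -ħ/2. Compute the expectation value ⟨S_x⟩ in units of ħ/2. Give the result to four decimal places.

0.8824

⟨σ_x⟩ = 2 Re(a* b)/(|a|²+|b|²) with a = -5, b = -3.
a* b = 15, so ⟨σ_x⟩ = 30/34.
⟨S_x⟩ = (ħ/2)·⟨σ_x⟩.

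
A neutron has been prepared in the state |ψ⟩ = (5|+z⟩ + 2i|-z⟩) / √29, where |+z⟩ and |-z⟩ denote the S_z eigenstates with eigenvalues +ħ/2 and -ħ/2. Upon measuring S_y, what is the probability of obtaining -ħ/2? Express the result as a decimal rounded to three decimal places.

0.155

|-y⟩ = (|+z⟩ - i|-z⟩)/√2, so ⟨-y|ψ⟩ = (3) / (√2·√29).
P = |3|² / 58 = 9/58.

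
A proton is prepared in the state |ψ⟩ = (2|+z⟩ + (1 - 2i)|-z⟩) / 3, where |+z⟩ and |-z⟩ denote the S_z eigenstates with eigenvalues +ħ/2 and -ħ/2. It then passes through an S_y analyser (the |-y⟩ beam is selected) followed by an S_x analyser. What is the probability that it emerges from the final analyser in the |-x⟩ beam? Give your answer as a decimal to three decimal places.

0.472

First analyser (S_y): P(|-y⟩) = |⟨-y|ψ⟩|² = 17/18.
After stage 1 the state is |-y⟩; P(|-x⟩) = |⟨-x|-y⟩|² = 1/2.
Joint probability = 17/18 × 1/2 = 0.472.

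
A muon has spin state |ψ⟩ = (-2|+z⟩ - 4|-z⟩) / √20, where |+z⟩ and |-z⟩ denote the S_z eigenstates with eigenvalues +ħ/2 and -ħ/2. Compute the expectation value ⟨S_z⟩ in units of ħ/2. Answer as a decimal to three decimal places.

-0.600

⟨σ_z⟩ = |a|² - |b|² divided by |a|²+|b|², with a, b the |+z⟩, |-z⟩ amplitudes.
= (4 - 16)/20 = -12/20.
⟨S_z⟩ = (ħ/2)·⟨σ_z⟩.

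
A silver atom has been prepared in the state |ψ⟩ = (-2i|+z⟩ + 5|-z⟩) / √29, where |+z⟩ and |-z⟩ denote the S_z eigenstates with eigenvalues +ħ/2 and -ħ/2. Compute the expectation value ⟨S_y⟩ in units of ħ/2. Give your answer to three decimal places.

0.690

⟨σ_y⟩ = 2 Im(a* b)/(|a|²+|b|²) with a = -2i, b = 5.
a* b = 10i, so ⟨σ_y⟩ = 20/29.
⟨S_y⟩ = (ħ/2)·⟨σ_y⟩.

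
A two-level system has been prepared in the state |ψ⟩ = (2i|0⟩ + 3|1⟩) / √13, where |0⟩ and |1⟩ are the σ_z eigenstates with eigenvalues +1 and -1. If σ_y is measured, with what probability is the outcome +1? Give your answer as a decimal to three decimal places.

0.038

|+y⟩ = (|0⟩ + i|1⟩)/√2, so ⟨+y|ψ⟩ = (-i) / (√2·√13).
P = |-i|² / 26 = 1/26.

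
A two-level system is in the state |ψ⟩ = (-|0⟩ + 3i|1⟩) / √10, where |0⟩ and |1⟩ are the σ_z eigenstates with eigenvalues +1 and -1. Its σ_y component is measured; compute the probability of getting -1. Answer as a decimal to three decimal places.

0.800

|-y⟩ = (|0⟩ - i|1⟩)/√2, so ⟨-y|ψ⟩ = (-4) / (√2·√10).
P = |-4|² / 20 = 16/20.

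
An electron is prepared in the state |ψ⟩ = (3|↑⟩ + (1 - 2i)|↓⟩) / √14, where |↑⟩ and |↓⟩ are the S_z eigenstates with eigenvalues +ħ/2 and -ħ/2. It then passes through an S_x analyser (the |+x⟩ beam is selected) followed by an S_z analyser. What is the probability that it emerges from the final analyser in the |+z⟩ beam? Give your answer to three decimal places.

First analyser (S_x): P(|+x⟩) = |⟨+x|ψ⟩|² = 20/28.
After stage 1 the state is |+x⟩; P(|+z⟩) = |⟨+z|+x⟩|² = 1/2.
Joint probability = 20/28 × 1/2 = 0.357.

0.357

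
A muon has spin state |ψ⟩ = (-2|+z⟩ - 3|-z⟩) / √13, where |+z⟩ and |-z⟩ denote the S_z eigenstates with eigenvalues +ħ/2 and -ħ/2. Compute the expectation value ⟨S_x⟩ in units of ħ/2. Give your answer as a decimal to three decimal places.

0.923

⟨σ_x⟩ = 2 Re(a* b)/(|a|²+|b|²) with a = -2, b = -3.
a* b = 6, so ⟨σ_x⟩ = 12/13.
⟨S_x⟩ = (ħ/2)·⟨σ_x⟩.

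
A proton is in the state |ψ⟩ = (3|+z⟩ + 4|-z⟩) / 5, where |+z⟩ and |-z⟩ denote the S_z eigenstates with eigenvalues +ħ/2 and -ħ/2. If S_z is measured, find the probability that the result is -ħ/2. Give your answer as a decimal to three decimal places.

The -ħ/2 outcome corresponds to |-z⟩. Its amplitude in |ψ⟩ is 4/5.
P = |4|² / 25 = 16/25.

0.640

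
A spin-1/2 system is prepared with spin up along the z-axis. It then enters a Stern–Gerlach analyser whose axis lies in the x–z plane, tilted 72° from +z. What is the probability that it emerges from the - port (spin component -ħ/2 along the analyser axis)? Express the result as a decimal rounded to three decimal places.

0.345

For spin-½, the probability of finding spin-up along an axis at angle θ to the initial spin direction is cos²(θ/2); spin-down is sin²(θ/2).
θ = 72°, so P = sin²(36°) ≈ 0.345.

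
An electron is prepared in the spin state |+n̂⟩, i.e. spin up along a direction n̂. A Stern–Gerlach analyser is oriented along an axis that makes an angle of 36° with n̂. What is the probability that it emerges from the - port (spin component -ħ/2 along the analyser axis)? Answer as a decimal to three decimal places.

0.095

For spin-½, the probability of finding spin-up along an axis at angle θ to the initial spin direction is cos²(θ/2); spin-down is sin²(θ/2).
θ = 36°, so P = sin²(18°) ≈ 0.095.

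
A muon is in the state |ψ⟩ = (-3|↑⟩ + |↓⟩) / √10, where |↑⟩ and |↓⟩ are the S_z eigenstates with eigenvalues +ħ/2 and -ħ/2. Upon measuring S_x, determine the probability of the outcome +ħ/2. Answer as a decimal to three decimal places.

|+x⟩ = (|↑⟩ + |↓⟩)/√2, so ⟨+x|ψ⟩ = (-2) / (√2·√10).
P = |-2|² / 20 = 4/20.

0.200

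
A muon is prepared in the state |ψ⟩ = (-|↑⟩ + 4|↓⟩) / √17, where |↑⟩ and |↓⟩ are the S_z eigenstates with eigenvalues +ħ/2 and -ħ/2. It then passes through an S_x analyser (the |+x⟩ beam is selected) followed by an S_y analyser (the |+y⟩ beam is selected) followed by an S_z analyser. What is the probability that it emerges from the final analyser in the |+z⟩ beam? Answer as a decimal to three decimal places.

0.066

First analyser (S_x): P(|+x⟩) = |⟨+x|ψ⟩|² = 9/34.
After stage 1 the state is |+x⟩; P(|+y⟩) = |⟨+y|+x⟩|² = 1/2.
After stage 2 the state is |+y⟩; P(|+z⟩) = |⟨+z|+y⟩|² = 1/2.
Joint probability = 9/34 × 1/2 × 1/2 = 0.066.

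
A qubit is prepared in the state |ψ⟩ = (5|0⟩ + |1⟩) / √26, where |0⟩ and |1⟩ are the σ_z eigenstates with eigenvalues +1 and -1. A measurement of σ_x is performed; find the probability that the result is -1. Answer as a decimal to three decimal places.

0.308

|-x⟩ = (|0⟩ - |1⟩)/√2, so ⟨-x|ψ⟩ = (4) / (√2·√26).
P = |4|² / 52 = 16/52.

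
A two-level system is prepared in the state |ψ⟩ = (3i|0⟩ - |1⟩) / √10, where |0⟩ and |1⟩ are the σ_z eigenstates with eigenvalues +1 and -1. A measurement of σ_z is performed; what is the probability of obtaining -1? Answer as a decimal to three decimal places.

The -1 outcome corresponds to |1⟩. Its amplitude in |ψ⟩ is -1/√10.
P = |-1|² / 10 = 1/10.

0.100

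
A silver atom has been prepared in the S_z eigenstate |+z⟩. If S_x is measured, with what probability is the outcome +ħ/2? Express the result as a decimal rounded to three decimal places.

In the S_z basis, |+z⟩ = |+z⟩ and |+x⟩ = (|+z⟩ + |-z⟩)/√2.
|⟨+x|+z⟩|² = 1/2.

0.500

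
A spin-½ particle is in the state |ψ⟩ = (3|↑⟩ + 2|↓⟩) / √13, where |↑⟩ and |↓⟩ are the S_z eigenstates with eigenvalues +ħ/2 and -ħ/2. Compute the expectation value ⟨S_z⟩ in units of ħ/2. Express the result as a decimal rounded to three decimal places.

⟨σ_z⟩ = |a|² - |b|² divided by |a|²+|b|², with a, b the |↑⟩, |↓⟩ amplitudes.
= (9 - 4)/13 = 5/13.
⟨S_z⟩ = (ħ/2)·⟨σ_z⟩.

0.385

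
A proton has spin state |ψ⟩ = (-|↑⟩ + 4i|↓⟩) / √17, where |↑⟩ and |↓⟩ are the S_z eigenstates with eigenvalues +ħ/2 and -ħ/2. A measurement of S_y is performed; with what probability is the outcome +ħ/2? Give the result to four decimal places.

|+y⟩ = (|↑⟩ + i|↓⟩)/√2, so ⟨+y|ψ⟩ = (3) / (√2·√17).
P = |3|² / 34 = 9/34.

0.2647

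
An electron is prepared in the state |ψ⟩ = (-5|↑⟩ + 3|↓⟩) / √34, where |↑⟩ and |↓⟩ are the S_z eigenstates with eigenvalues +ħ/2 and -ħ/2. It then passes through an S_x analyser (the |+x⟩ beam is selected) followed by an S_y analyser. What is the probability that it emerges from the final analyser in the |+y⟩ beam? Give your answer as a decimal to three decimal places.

First analyser (S_x): P(|+x⟩) = |⟨+x|ψ⟩|² = 4/68.
After stage 1 the state is |+x⟩; P(|+y⟩) = |⟨+y|+x⟩|² = 1/2.
Joint probability = 4/68 × 1/2 = 0.029.

0.029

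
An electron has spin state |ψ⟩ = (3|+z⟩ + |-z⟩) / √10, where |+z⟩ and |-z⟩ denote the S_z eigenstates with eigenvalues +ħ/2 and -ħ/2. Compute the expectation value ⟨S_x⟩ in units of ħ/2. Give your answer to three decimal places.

⟨σ_x⟩ = 2 Re(a* b)/(|a|²+|b|²) with a = 3, b = 1.
a* b = 3, so ⟨σ_x⟩ = 6/10.
⟨S_x⟩ = (ħ/2)·⟨σ_x⟩.

0.600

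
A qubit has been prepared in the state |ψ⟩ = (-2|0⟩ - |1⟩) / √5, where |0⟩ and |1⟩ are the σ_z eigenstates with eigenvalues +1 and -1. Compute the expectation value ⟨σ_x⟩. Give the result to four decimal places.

0.8000

⟨σ_x⟩ = 2 Re(a* b)/(|a|²+|b|²) with a = -2, b = -1.
a* b = 2, so ⟨σ_x⟩ = 4/5.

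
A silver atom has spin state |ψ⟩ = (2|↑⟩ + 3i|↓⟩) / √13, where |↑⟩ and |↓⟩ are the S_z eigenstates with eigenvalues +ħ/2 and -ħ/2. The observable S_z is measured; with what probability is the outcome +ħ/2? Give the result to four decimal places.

0.3077

The +ħ/2 outcome corresponds to |↑⟩. Its amplitude in |ψ⟩ is 2/√13.
P = |2|² / 13 = 4/13.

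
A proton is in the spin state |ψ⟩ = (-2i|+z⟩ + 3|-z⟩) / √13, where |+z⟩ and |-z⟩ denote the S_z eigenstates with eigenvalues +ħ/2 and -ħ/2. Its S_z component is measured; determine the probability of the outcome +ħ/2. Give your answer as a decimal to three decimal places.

The +ħ/2 outcome corresponds to |+z⟩. Its amplitude in |ψ⟩ is -2i/√13.
P = |-2i|² / 13 = 4/13.

0.308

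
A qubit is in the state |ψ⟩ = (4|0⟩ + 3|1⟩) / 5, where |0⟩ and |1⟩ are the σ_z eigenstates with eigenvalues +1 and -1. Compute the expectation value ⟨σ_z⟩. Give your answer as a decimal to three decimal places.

⟨σ_z⟩ = |a|² - |b|² divided by |a|²+|b|², with a, b the |0⟩, |1⟩ amplitudes.
= (16 - 9)/25 = 7/25.

0.280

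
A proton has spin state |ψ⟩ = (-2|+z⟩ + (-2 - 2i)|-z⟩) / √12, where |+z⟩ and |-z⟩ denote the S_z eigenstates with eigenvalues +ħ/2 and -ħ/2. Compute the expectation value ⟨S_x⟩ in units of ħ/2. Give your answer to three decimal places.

0.667

⟨σ_x⟩ = 2 Re(a* b)/(|a|²+|b|²) with a = -2, b = (-2 - 2i).
a* b = (4 + 4i), so ⟨σ_x⟩ = 8/12.
⟨S_x⟩ = (ħ/2)·⟨σ_x⟩.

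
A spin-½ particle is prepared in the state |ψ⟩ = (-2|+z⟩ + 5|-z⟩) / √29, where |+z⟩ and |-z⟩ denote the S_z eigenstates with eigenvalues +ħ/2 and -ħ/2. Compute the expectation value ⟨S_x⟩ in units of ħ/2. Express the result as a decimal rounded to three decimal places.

⟨σ_x⟩ = 2 Re(a* b)/(|a|²+|b|²) with a = -2, b = 5.
a* b = -10, so ⟨σ_x⟩ = -20/29.
⟨S_x⟩ = (ħ/2)·⟨σ_x⟩.

-0.690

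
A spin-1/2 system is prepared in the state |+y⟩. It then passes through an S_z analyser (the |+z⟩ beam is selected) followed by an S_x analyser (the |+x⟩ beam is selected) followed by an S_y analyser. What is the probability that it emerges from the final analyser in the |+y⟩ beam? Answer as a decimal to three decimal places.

First analyser (S_z): from |+y⟩, P(|+z⟩) = 1/2.
After stage 1 the state is |+z⟩; P(|+x⟩) = |⟨+x|+z⟩|² = 1/2.
After stage 2 the state is |+x⟩; P(|+y⟩) = |⟨+y|+x⟩|² = 1/2.
Joint probability = 1/2 × 1/2 × 1/2 = 0.125.

0.125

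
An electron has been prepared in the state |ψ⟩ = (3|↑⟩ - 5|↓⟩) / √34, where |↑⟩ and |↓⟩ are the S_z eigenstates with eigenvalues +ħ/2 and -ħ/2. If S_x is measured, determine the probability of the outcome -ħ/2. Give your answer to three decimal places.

|-x⟩ = (|↑⟩ - |↓⟩)/√2, so ⟨-x|ψ⟩ = (8) / (√2·√34).
P = |8|² / 68 = 64/68.

0.941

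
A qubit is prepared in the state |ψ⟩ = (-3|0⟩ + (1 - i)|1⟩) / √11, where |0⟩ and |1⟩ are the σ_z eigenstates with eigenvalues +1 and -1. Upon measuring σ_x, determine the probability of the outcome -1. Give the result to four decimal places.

|-x⟩ = (|0⟩ - |1⟩)/√2, so ⟨-x|ψ⟩ = (-4 + i) / (√2·√11).
P = |-4 + i|² / 22 = 17/22.

0.7727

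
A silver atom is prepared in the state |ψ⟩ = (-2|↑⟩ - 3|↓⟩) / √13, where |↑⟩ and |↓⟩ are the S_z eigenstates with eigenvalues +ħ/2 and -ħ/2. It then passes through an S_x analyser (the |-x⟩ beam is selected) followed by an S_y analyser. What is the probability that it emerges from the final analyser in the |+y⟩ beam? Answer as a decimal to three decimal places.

First analyser (S_x): P(|-x⟩) = |⟨-x|ψ⟩|² = 1/26.
After stage 1 the state is |-x⟩; P(|+y⟩) = |⟨+y|-x⟩|² = 1/2.
Joint probability = 1/26 × 1/2 = 0.019.

0.019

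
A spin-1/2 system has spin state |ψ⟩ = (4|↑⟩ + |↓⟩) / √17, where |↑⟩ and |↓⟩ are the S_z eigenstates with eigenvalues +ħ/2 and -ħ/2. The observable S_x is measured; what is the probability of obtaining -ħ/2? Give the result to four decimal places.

0.2647

|-x⟩ = (|↑⟩ - |↓⟩)/√2, so ⟨-x|ψ⟩ = (3) / (√2·√17).
P = |3|² / 34 = 9/34.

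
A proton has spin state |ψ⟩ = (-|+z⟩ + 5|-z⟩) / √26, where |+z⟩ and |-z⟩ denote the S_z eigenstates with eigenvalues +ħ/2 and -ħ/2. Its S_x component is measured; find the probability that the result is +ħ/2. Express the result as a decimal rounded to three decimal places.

|+x⟩ = (|+z⟩ + |-z⟩)/√2, so ⟨+x|ψ⟩ = (4) / (√2·√26).
P = |4|² / 52 = 16/52.

0.308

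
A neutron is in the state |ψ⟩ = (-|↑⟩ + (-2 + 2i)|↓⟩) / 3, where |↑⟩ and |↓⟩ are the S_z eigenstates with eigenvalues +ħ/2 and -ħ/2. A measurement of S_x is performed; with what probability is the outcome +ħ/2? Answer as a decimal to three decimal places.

|+x⟩ = (|↑⟩ + |↓⟩)/√2, so ⟨+x|ψ⟩ = (-3 + 2i) / (√2·3).
P = |-3 + 2i|² / 18 = 13/18.

0.722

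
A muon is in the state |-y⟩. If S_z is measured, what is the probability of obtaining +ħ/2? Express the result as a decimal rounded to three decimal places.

0.500

In the S_z basis, |-y⟩ = (|↑⟩ - i|↓⟩)/√2 and |+z⟩ = |↑⟩.
|⟨+z|-y⟩|² = 1/2.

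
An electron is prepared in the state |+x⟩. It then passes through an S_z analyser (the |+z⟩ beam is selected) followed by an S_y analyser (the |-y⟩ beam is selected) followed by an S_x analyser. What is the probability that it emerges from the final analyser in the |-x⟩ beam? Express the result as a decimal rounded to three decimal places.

0.125

First analyser (S_z): from |+x⟩, P(|+z⟩) = 1/2.
After stage 1 the state is |+z⟩; P(|-y⟩) = |⟨-y|+z⟩|² = 1/2.
After stage 2 the state is |-y⟩; P(|-x⟩) = |⟨-x|-y⟩|² = 1/2.
Joint probability = 1/2 × 1/2 × 1/2 = 0.125.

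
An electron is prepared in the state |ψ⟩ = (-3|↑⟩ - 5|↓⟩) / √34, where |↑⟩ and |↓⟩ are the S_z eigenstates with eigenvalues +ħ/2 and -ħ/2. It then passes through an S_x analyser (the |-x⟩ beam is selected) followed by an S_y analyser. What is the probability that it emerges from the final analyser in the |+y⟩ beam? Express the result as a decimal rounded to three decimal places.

First analyser (S_x): P(|-x⟩) = |⟨-x|ψ⟩|² = 4/68.
After stage 1 the state is |-x⟩; P(|+y⟩) = |⟨+y|-x⟩|² = 1/2.
Joint probability = 4/68 × 1/2 = 0.029.

0.029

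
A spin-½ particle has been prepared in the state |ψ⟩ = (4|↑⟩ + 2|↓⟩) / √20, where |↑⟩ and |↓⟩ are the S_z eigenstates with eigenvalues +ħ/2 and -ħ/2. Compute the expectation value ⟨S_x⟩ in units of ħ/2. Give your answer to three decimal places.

⟨σ_x⟩ = 2 Re(a* b)/(|a|²+|b|²) with a = 4, b = 2.
a* b = 8, so ⟨σ_x⟩ = 16/20.
⟨S_x⟩ = (ħ/2)·⟨σ_x⟩.

0.800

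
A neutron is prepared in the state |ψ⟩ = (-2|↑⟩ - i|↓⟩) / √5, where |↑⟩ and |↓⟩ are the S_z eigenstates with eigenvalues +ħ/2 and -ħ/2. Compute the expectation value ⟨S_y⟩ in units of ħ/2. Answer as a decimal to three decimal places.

0.800

⟨σ_y⟩ = 2 Im(a* b)/(|a|²+|b|²) with a = -2, b = -i.
a* b = 2i, so ⟨σ_y⟩ = 4/5.
⟨S_y⟩ = (ħ/2)·⟨σ_y⟩.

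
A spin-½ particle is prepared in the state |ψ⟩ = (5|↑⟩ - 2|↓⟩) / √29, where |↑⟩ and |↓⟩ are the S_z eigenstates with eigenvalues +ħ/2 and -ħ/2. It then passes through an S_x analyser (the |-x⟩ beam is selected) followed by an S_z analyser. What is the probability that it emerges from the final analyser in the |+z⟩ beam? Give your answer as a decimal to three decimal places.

0.422

First analyser (S_x): P(|-x⟩) = |⟨-x|ψ⟩|² = 49/58.
After stage 1 the state is |-x⟩; P(|+z⟩) = |⟨+z|-x⟩|² = 1/2.
Joint probability = 49/58 × 1/2 = 0.422.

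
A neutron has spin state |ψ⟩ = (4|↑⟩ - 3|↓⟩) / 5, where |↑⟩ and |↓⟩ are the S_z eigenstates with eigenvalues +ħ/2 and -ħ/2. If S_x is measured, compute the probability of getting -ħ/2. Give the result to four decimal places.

0.9800

|-x⟩ = (|↑⟩ - |↓⟩)/√2, so ⟨-x|ψ⟩ = (7) / (√2·5).
P = |7|² / 50 = 49/50.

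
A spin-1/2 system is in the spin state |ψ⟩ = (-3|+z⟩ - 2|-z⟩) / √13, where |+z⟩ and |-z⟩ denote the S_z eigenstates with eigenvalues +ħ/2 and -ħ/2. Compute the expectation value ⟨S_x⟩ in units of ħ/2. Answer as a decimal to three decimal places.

0.923

⟨σ_x⟩ = 2 Re(a* b)/(|a|²+|b|²) with a = -3, b = -2.
a* b = 6, so ⟨σ_x⟩ = 12/13.
⟨S_x⟩ = (ħ/2)·⟨σ_x⟩.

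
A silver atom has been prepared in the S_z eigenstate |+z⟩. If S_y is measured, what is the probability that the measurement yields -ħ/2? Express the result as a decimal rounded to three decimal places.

In the S_z basis, |+z⟩ = |↑⟩ and |-y⟩ = (|↑⟩ - i|↓⟩)/√2.
|⟨-y|+z⟩|² = 1/2.

0.500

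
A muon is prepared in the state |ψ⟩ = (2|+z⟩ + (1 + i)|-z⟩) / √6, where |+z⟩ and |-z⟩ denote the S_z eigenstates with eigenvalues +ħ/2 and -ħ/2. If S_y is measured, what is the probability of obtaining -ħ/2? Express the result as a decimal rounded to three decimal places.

|-y⟩ = (|+z⟩ - i|-z⟩)/√2, so ⟨-y|ψ⟩ = (1 + i) / (√2·√6).
P = |1 + i|² / 12 = 2/12.

0.167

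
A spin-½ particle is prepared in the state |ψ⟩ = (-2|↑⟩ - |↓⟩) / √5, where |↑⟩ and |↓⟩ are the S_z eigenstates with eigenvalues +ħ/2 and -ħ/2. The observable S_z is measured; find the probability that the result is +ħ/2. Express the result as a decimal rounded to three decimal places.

0.800

The +ħ/2 outcome corresponds to |↑⟩. Its amplitude in |ψ⟩ is -2/√5.
P = |-2|² / 5 = 4/5.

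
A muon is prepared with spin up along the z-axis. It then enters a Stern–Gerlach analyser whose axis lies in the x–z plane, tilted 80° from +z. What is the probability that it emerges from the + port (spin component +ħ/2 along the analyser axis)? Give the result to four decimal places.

0.5868

For spin-½, the probability of finding spin-up along an axis at angle θ to the initial spin direction is cos²(θ/2); spin-down is sin²(θ/2).
θ = 80°, so P = cos²(40°) ≈ 0.5868.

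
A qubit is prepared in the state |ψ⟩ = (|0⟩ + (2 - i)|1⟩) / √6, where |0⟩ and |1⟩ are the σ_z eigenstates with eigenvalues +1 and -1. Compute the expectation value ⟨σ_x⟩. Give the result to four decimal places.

0.6667

⟨σ_x⟩ = 2 Re(a* b)/(|a|²+|b|²) with a = 1, b = (2 - i).
a* b = (2 - i), so ⟨σ_x⟩ = 4/6.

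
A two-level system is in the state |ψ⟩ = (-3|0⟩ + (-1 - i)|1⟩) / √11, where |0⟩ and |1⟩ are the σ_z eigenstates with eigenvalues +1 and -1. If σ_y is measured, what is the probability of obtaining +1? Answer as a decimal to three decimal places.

|+y⟩ = (|0⟩ + i|1⟩)/√2, so ⟨+y|ψ⟩ = (-4 + i) / (√2·√11).
P = |-4 + i|² / 22 = 17/22.

0.773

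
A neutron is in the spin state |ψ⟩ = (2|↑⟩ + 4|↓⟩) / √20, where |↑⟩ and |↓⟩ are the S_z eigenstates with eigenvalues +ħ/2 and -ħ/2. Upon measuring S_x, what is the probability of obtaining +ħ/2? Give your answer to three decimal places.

0.900

|+x⟩ = (|↑⟩ + |↓⟩)/√2, so ⟨+x|ψ⟩ = (6) / (√2·√20).
P = |6|² / 40 = 36/40.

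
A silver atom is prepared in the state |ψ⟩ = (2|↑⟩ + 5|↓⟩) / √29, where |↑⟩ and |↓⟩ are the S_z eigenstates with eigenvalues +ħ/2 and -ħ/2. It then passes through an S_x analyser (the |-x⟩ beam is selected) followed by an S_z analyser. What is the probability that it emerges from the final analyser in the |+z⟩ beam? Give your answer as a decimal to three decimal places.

0.078

First analyser (S_x): P(|-x⟩) = |⟨-x|ψ⟩|² = 9/58.
After stage 1 the state is |-x⟩; P(|+z⟩) = |⟨+z|-x⟩|² = 1/2.
Joint probability = 9/58 × 1/2 = 0.078.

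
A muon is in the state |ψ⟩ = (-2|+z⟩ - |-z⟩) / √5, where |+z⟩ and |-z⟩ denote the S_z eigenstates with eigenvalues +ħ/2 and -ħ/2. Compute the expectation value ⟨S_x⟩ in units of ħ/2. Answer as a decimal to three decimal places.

⟨σ_x⟩ = 2 Re(a* b)/(|a|²+|b|²) with a = -2, b = -1.
a* b = 2, so ⟨σ_x⟩ = 4/5.
⟨S_x⟩ = (ħ/2)·⟨σ_x⟩.

0.800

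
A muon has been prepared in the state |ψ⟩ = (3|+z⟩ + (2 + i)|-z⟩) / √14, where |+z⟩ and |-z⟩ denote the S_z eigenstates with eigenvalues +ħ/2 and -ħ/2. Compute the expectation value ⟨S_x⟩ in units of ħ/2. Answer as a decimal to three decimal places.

0.857

⟨σ_x⟩ = 2 Re(a* b)/(|a|²+|b|²) with a = 3, b = (2 + i).
a* b = (6 + 3i), so ⟨σ_x⟩ = 12/14.
⟨S_x⟩ = (ħ/2)·⟨σ_x⟩.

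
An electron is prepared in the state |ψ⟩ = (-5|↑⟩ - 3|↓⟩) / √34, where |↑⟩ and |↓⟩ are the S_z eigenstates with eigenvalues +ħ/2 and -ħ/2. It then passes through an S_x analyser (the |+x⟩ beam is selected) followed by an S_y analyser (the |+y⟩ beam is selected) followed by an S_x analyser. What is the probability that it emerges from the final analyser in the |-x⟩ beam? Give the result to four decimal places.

0.2353

First analyser (S_x): P(|+x⟩) = |⟨+x|ψ⟩|² = 64/68.
After stage 1 the state is |+x⟩; P(|+y⟩) = |⟨+y|+x⟩|² = 1/2.
After stage 2 the state is |+y⟩; P(|-x⟩) = |⟨-x|+y⟩|² = 1/2.
Joint probability = 64/68 × 1/2 × 1/2 = 0.2353.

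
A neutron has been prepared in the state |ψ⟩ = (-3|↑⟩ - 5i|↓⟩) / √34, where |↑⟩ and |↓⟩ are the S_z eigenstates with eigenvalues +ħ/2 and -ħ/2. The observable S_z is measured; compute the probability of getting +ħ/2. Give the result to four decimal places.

0.2647

The +ħ/2 outcome corresponds to |↑⟩. Its amplitude in |ψ⟩ is -3/√34.
P = |-3|² / 34 = 9/34.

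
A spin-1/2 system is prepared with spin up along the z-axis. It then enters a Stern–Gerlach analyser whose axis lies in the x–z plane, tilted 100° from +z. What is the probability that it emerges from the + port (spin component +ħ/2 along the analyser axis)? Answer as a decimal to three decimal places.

0.413

For spin-½, the probability of finding spin-up along an axis at angle θ to the initial spin direction is cos²(θ/2); spin-down is sin²(θ/2).
θ = 100°, so P = cos²(50°) ≈ 0.413.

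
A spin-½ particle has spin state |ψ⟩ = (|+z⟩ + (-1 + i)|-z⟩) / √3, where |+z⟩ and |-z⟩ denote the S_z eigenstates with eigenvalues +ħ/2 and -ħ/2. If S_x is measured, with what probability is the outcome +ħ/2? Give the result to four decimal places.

|+x⟩ = (|+z⟩ + |-z⟩)/√2, so ⟨+x|ψ⟩ = (i) / (√2·√3).
P = |i|² / 6 = 1/6.

0.1667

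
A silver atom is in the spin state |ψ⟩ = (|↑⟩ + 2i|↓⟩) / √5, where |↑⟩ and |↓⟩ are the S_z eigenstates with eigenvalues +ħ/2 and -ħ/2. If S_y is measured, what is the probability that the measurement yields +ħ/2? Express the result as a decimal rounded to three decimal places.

0.900

|+y⟩ = (|↑⟩ + i|↓⟩)/√2, so ⟨+y|ψ⟩ = (3) / (√2·√5).
P = |3|² / 10 = 9/10.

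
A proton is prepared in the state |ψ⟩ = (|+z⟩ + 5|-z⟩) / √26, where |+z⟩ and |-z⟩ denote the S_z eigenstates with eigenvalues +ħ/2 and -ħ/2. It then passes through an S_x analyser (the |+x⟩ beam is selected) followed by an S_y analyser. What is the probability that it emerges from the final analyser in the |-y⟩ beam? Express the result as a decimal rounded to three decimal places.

0.346

First analyser (S_x): P(|+x⟩) = |⟨+x|ψ⟩|² = 36/52.
After stage 1 the state is |+x⟩; P(|-y⟩) = |⟨-y|+x⟩|² = 1/2.
Joint probability = 36/52 × 1/2 = 0.346.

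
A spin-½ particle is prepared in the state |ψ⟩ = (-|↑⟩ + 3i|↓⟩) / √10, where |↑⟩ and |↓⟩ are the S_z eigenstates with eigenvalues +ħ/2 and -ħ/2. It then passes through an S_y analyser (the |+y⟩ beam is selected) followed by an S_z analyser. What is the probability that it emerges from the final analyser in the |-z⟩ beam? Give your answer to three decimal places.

First analyser (S_y): P(|+y⟩) = |⟨+y|ψ⟩|² = 4/20.
After stage 1 the state is |+y⟩; P(|-z⟩) = |⟨-z|+y⟩|² = 1/2.
Joint probability = 4/20 × 1/2 = 0.100.

0.100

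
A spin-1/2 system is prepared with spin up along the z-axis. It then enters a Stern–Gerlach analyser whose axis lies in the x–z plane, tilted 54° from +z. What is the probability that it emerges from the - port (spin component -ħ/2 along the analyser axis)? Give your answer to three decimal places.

For spin-½, the probability of finding spin-up along an axis at angle θ to the initial spin direction is cos²(θ/2); spin-down is sin²(θ/2).
θ = 54°, so P = sin²(27°) ≈ 0.206.

0.206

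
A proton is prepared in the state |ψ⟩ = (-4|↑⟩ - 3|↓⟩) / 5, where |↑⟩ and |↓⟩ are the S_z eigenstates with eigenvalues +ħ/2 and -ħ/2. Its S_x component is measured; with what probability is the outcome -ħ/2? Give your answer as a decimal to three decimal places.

0.020

|-x⟩ = (|↑⟩ - |↓⟩)/√2, so ⟨-x|ψ⟩ = (-1) / (√2·5).
P = |-1|² / 50 = 1/50.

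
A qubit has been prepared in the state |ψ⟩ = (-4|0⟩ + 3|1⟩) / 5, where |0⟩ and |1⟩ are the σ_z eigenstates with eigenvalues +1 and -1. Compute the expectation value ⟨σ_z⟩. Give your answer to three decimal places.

0.280

⟨σ_z⟩ = |a|² - |b|² divided by |a|²+|b|², with a, b the |0⟩, |1⟩ amplitudes.
= (16 - 9)/25 = 7/25.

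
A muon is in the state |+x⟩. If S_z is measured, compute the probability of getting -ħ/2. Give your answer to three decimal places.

In the S_z basis, |+x⟩ = (|↑⟩ + |↓⟩)/√2 and |-z⟩ = |↓⟩.
|⟨-z|+x⟩|² = 1/2.

0.500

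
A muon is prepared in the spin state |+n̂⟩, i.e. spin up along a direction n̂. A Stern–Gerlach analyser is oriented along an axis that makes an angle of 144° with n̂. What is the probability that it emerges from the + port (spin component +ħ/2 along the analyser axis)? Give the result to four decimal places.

0.0955

For spin-½, the probability of finding spin-up along an axis at angle θ to the initial spin direction is cos²(θ/2); spin-down is sin²(θ/2).
θ = 144°, so P = cos²(72°) ≈ 0.0955.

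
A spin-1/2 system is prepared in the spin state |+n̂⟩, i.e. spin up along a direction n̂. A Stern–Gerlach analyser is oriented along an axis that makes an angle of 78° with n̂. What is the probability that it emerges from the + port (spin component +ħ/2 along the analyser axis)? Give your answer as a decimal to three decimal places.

0.604

For spin-½, the probability of finding spin-up along an axis at angle θ to the initial spin direction is cos²(θ/2); spin-down is sin²(θ/2).
θ = 78°, so P = cos²(39°) ≈ 0.604.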